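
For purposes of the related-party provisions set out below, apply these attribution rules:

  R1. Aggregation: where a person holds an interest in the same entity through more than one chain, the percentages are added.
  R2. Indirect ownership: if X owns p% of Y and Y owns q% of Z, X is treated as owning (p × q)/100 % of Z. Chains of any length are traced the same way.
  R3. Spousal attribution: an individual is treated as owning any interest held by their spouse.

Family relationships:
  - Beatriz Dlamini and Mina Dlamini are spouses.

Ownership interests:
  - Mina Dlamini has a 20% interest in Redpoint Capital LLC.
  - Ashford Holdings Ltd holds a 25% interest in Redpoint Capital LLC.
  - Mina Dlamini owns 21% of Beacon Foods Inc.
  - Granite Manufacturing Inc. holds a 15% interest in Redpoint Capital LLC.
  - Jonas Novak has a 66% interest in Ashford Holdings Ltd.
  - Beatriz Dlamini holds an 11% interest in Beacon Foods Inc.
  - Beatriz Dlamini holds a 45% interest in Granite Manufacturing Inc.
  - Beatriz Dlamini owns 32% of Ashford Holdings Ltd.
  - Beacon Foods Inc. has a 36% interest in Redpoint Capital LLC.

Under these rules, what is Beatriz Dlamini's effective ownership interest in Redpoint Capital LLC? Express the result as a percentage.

46.27%

By spousal attribution (R3), Beatriz Dlamini is treated as also owning Mina Dlamini's interest in Beacon Foods Inc, giving 11% + 21% = 32%.
By spousal attribution (R3), Beatriz Dlamini is treated as owning Mina Dlamini's 20% interest in Redpoint Capital LLC.
Chain via Granite Manufacturing Inc. (R2): 45% × 15% = 6.75% of Redpoint Capital LLC.
Chain via Ashford Holdings Ltd (R2): 32% × 25% = 8% of Redpoint Capital LLC.
Chain via Beacon Foods Inc. (R2): 32% × 36% = 11.52% of Redpoint Capital LLC.
Direct interest in Redpoint Capital LLC: 20%.
Aggregating (R1): 6.75% + 8% + 11.52% + 20% = 46.27%.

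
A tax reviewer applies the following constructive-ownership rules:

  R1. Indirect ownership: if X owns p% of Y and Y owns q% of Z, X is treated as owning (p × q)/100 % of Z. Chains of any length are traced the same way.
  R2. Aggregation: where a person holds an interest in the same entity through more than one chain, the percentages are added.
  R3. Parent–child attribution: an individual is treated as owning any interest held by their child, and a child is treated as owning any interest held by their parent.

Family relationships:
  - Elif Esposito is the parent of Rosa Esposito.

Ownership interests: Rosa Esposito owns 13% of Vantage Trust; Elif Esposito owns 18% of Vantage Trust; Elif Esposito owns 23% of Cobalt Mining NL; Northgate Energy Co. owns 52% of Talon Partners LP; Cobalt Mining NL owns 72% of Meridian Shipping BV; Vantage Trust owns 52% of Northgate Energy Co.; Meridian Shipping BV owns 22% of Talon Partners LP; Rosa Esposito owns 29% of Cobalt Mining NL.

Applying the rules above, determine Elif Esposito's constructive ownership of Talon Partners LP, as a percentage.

16.6192%

By parent–child attribution (R3), Elif Esposito is treated as also owning Rosa Esposito's interest in Cobalt Mining NL, giving 23% + 29% = 52%.
By parent–child attribution (R3), Elif Esposito is treated as also owning Rosa Esposito's interest in Vantage Trust, giving 18% + 13% = 31%.
Chain via Cobalt Mining NL → Meridian Shipping BV (R1): 52% × 72% × 22% = 8.2368% of Talon Partners LP.
Chain via Vantage Trust → Northgate Energy Co. (R1): 31% × 52% × 52% = 8.3824% of Talon Partners LP.
Aggregating (R2): 8.2368% + 8.3824% = 16.6192%.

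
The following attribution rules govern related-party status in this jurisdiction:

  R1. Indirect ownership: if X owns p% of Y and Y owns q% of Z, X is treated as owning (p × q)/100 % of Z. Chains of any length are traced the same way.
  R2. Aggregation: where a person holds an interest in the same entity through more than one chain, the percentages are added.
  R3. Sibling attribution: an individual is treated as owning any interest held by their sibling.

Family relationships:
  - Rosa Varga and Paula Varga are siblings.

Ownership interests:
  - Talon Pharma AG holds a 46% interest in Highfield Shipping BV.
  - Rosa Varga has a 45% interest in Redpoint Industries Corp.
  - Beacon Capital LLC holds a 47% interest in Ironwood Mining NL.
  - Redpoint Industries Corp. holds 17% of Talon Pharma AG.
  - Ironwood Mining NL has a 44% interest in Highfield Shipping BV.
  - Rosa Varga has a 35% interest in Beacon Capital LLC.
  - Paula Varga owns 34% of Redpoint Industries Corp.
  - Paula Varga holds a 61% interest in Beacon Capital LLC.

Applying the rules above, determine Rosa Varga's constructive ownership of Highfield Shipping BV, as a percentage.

26.0306%

By sibling attribution (R3), Rosa Varga is treated as also owning Paula Varga's interest in Redpoint Industries Corp, giving 45% + 34% = 79%.
By sibling attribution (R3), Rosa Varga is treated as also owning Paula Varga's interest in Beacon Capital LLC, giving 35% + 61% = 96%.
Chain via Redpoint Industries Corp. → Talon Pharma AG (R1): 79% × 17% × 46% = 6.1778% of Highfield Shipping BV.
Chain via Beacon Capital LLC → Ironwood Mining NL (R1): 96% × 47% × 44% = 19.8528% of Highfield Shipping BV.
Aggregating (R2): 6.1778% + 19.8528% = 26.0306%.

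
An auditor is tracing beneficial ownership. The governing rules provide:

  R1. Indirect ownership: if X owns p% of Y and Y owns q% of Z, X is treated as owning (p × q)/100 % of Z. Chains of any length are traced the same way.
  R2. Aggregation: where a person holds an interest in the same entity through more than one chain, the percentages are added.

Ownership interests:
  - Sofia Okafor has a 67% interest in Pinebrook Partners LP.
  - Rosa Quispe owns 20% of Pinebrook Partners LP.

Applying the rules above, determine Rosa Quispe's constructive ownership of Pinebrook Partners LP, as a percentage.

Direct interest in Pinebrook Partners LP: 20%.

20%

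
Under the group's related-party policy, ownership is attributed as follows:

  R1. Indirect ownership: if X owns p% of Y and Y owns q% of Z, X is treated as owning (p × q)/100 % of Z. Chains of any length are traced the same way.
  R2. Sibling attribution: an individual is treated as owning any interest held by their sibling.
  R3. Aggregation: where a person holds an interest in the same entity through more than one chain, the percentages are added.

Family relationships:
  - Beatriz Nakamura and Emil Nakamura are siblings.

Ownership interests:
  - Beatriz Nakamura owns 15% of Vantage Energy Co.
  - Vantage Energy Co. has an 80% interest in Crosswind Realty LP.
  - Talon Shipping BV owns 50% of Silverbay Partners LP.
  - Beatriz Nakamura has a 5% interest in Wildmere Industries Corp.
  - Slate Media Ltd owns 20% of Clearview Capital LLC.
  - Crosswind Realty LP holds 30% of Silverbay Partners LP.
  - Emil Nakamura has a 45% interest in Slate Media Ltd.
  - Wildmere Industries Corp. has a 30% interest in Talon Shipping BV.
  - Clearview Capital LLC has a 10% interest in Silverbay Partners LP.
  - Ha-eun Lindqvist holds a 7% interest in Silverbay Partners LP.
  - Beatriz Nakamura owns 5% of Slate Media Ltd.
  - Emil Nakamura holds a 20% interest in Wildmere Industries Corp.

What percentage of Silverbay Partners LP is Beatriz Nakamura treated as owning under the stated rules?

8.35%

By sibling attribution (R2), Beatriz Nakamura is treated as also owning Emil Nakamura's interest in Wildmere Industries Corp, giving 5% + 20% = 25%.
By sibling attribution (R2), Beatriz Nakamura is treated as also owning Emil Nakamura's interest in Slate Media Ltd, giving 5% + 45% = 50%.
Chain via Wildmere Industries Corp. → Talon Shipping BV (R1): 25% × 30% × 50% = 3.75% of Silverbay Partners LP.
Chain via Slate Media Ltd → Clearview Capital LLC (R1): 50% × 20% × 10% = 1% of Silverbay Partners LP.
Chain via Vantage Energy Co. → Crosswind Realty LP (R1): 15% × 80% × 30% = 3.6% of Silverbay Partners LP.
Aggregating (R3): 3.75% + 1% + 3.6% = 8.35%.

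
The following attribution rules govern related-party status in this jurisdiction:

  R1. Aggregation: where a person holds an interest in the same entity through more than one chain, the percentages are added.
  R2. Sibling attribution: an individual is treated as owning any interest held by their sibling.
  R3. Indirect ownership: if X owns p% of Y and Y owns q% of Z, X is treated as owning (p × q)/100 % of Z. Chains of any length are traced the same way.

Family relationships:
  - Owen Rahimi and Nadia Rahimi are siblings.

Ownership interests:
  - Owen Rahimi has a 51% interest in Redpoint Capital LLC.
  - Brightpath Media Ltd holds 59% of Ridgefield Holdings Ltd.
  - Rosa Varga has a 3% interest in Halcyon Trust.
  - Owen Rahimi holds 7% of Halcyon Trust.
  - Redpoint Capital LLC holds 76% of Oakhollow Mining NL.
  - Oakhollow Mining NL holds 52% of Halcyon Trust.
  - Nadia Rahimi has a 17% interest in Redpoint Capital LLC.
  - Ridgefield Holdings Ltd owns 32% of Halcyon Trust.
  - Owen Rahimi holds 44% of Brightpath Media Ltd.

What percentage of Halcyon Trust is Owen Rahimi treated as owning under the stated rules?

By sibling attribution (R2), Owen Rahimi is treated as also owning Nadia Rahimi's interest in Redpoint Capital LLC, giving 51% + 17% = 68%.
Chain via Brightpath Media Ltd → Ridgefield Holdings Ltd (R3): 44% × 59% × 32% = 8.3072% of Halcyon Trust.
Chain via Redpoint Capital LLC → Oakhollow Mining NL (R3): 68% × 76% × 52% = 26.8736% of Halcyon Trust.
Direct interest in Halcyon Trust: 7%.
Aggregating (R1): 8.3072% + 26.8736% + 7% = 42.1808%.

42.1808%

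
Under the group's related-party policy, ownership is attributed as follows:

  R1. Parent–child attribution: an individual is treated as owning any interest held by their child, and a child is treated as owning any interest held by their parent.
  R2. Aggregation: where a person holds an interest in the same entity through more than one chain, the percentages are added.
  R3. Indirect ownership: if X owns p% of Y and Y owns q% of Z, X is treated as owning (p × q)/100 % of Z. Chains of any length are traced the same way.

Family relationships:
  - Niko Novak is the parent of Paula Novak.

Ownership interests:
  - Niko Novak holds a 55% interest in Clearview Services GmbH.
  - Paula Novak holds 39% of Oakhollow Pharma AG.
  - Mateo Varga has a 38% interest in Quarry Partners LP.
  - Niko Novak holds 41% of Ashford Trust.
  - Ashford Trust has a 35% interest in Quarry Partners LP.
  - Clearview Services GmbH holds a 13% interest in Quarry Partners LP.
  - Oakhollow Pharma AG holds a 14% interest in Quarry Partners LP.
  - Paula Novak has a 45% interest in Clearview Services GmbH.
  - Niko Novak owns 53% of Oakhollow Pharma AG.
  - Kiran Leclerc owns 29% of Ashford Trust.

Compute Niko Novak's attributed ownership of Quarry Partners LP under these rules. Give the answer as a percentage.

By parent–child attribution (R1), Niko Novak is treated as also owning Paula Novak's interest in Oakhollow Pharma AG, giving 53% + 39% = 92%.
By parent–child attribution (R1), Niko Novak is treated as also owning Paula Novak's interest in Clearview Services GmbH, giving 55% + 45% = 100%.
Chain via Oakhollow Pharma AG (R3): 92% × 14% = 12.88% of Quarry Partners LP.
Chain via Clearview Services GmbH (R3): 100% × 13% = 13% of Quarry Partners LP.
Chain via Ashford Trust (R3): 41% × 35% = 14.35% of Quarry Partners LP.
Aggregating (R2): 12.88% + 13% + 14.35% = 40.23%.

40.23%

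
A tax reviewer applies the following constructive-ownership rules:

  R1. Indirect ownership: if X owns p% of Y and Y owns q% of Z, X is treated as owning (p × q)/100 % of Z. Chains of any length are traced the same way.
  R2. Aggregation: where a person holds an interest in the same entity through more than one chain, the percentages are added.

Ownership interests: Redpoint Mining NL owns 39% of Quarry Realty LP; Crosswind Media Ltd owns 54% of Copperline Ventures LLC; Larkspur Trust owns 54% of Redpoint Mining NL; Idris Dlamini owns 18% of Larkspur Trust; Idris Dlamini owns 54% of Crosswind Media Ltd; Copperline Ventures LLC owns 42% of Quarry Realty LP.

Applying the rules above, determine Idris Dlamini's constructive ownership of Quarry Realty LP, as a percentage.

Chain via Crosswind Media Ltd → Copperline Ventures LLC (R1): 54% × 54% × 42% = 12.2472% of Quarry Realty LP.
Chain via Larkspur Trust → Redpoint Mining NL (R1): 18% × 54% × 39% = 3.7908% of Quarry Realty LP.
Aggregating (R2): 12.2472% + 3.7908% = 16.038%.

16.038%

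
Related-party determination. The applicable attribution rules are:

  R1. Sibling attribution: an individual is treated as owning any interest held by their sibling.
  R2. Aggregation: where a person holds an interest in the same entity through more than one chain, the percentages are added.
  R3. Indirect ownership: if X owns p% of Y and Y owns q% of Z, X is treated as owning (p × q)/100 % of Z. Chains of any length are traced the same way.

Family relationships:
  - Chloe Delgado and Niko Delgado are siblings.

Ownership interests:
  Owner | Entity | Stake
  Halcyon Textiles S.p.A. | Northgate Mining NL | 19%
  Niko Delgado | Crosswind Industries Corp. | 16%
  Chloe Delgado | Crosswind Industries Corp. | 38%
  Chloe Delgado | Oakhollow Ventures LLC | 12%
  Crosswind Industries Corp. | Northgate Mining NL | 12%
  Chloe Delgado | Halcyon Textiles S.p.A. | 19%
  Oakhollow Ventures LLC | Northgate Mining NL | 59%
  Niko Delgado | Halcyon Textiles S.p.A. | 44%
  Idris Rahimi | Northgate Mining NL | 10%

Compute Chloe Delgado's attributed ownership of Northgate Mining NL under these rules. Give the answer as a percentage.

By sibling attribution (R1), Chloe Delgado is treated as also owning Niko Delgado's interest in Crosswind Industries Corp, giving 38% + 16% = 54%.
By sibling attribution (R1), Chloe Delgado is treated as also owning Niko Delgado's interest in Halcyon Textiles S.p.A, giving 19% + 44% = 63%.
Chain via Crosswind Industries Corp. (R3): 54% × 12% = 6.48% of Northgate Mining NL.
Chain via Oakhollow Ventures LLC (R3): 12% × 59% = 7.08% of Northgate Mining NL.
Chain via Halcyon Textiles S.p.A. (R3): 63% × 19% = 11.97% of Northgate Mining NL.
Aggregating (R2): 6.48% + 7.08% + 11.97% = 25.53%.

25.53%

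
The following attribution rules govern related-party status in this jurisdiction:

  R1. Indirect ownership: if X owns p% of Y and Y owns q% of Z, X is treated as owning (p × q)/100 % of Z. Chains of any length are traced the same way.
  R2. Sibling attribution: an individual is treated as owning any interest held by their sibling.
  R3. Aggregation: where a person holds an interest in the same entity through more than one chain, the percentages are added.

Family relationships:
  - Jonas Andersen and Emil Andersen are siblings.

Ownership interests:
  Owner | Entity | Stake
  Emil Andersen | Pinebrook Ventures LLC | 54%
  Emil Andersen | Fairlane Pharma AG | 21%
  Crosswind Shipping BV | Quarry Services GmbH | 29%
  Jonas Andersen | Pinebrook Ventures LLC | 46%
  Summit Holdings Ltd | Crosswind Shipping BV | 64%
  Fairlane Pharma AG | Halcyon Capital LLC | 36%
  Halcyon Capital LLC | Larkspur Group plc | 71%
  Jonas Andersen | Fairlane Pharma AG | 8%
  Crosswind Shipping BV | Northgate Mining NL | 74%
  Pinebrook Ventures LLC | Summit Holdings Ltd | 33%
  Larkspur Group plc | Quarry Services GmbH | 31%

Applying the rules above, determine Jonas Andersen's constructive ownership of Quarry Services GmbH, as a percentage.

8.422644%

By sibling attribution (R2), Jonas Andersen is treated as also owning Emil Andersen's interest in Fairlane Pharma AG, giving 8% + 21% = 29%.
By sibling attribution (R2), Jonas Andersen is treated as also owning Emil Andersen's interest in Pinebrook Ventures LLC, giving 46% + 54% = 100%.
Chain via Fairlane Pharma AG → Halcyon Capital LLC → Larkspur Group plc (R1): 29% × 36% × 71% × 31% = 2.297844% of Quarry Services GmbH.
Chain via Pinebrook Ventures LLC → Summit Holdings Ltd → Crosswind Shipping BV (R1): 100% × 33% × 64% × 29% = 6.1248% of Quarry Services GmbH.
Aggregating (R3): 2.297844% + 6.1248% = 8.422644%.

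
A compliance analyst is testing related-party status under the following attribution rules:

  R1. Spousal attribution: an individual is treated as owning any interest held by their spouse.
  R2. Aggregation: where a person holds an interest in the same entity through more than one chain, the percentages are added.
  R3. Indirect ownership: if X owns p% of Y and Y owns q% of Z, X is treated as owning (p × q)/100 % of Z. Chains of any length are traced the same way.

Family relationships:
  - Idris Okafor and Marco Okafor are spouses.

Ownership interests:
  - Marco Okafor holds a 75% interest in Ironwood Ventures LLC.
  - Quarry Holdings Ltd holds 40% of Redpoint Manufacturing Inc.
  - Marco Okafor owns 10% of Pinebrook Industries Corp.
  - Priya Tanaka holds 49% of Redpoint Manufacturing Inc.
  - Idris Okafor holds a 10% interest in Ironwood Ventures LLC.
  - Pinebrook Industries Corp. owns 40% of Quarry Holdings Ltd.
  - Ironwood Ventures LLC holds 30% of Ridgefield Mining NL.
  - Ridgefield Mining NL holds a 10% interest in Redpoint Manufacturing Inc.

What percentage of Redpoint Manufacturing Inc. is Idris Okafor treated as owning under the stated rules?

4.15%

By spousal attribution (R1), Idris Okafor is treated as also owning Marco Okafor's interest in Ironwood Ventures LLC, giving 10% + 75% = 85%.
By spousal attribution (R1), Idris Okafor is treated as owning Marco Okafor's 10% interest in Pinebrook Industries Corp.
Chain via Ironwood Ventures LLC → Ridgefield Mining NL (R3): 85% × 30% × 10% = 2.55% of Redpoint Manufacturing Inc.
Chain via Pinebrook Industries Corp. → Quarry Holdings Ltd (R3): 10% × 40% × 40% = 1.6% of Redpoint Manufacturing Inc.
Aggregating (R2): 2.55% + 1.6% = 4.15%.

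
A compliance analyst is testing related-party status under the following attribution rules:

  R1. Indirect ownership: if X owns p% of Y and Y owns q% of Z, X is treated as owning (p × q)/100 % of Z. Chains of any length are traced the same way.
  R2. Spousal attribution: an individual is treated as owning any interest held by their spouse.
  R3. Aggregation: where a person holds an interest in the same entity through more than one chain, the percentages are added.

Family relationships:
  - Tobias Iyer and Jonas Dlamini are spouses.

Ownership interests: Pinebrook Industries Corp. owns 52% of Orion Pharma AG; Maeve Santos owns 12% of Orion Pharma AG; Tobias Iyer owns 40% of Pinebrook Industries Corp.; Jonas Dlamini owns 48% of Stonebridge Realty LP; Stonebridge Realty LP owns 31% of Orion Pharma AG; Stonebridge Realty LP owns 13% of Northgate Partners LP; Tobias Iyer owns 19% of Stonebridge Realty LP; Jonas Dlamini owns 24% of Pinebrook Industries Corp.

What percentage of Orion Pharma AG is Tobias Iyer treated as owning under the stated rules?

54.05%

By spousal attribution (R2), Tobias Iyer is treated as also owning Jonas Dlamini's interest in Pinebrook Industries Corp, giving 40% + 24% = 64%.
By spousal attribution (R2), Tobias Iyer is treated as also owning Jonas Dlamini's interest in Stonebridge Realty LP, giving 19% + 48% = 67%.
Chain via Pinebrook Industries Corp. (R1): 64% × 52% = 33.28% of Orion Pharma AG.
Chain via Stonebridge Realty LP (R1): 67% × 31% = 20.77% of Orion Pharma AG.
Aggregating (R3): 33.28% + 20.77% = 54.05%.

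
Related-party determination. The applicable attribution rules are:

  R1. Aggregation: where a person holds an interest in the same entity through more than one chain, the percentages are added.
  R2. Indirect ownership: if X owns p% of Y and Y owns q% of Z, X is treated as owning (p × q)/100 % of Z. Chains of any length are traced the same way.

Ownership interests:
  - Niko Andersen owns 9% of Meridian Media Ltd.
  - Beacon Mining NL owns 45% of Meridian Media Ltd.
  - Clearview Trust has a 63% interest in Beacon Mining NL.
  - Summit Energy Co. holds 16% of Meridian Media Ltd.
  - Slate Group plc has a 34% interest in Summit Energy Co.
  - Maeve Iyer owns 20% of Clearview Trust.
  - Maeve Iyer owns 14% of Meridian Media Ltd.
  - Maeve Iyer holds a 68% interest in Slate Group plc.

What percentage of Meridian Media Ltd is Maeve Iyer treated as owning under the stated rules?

23.3692%

Chain via Slate Group plc → Summit Energy Co. (R2): 68% × 34% × 16% = 3.6992% of Meridian Media Ltd.
Chain via Clearview Trust → Beacon Mining NL (R2): 20% × 63% × 45% = 5.67% of Meridian Media Ltd.
Direct interest in Meridian Media Ltd: 14%.
Aggregating (R1): 3.6992% + 5.67% + 14% = 23.3692%.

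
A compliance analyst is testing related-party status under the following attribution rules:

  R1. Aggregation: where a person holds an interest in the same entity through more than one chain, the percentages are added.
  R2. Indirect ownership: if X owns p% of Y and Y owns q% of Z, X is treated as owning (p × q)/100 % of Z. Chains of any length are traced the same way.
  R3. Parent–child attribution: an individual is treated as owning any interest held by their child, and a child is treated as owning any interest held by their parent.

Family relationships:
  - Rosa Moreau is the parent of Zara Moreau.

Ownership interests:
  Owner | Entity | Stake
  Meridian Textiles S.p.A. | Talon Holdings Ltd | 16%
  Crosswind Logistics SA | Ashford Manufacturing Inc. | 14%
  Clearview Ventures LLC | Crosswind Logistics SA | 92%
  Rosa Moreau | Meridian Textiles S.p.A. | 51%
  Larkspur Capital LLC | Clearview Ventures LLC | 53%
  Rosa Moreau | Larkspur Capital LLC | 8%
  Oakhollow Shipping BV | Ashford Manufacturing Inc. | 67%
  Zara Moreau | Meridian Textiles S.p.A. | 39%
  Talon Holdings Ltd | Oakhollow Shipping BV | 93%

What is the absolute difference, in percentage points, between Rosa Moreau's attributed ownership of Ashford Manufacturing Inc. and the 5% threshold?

4.518752

By parent–child attribution (R3), Rosa Moreau is treated as also owning Zara Moreau's interest in Meridian Textiles S.p.A, giving 51% + 39% = 90%.
Chain via Meridian Textiles S.p.A. → Talon Holdings Ltd → Oakhollow Shipping BV (R2): 90% × 16% × 93% × 67% = 8.97264% of Ashford Manufacturing Inc.
Chain via Larkspur Capital LLC → Clearview Ventures LLC → Crosswind Logistics SA (R2): 8% × 53% × 92% × 14% = 0.546112% of Ashford Manufacturing Inc.
Aggregating (R1): 8.97264% + 0.546112% = 9.518752%.
9.518752% exceeds the 5% threshold by 4.518752 percentage points.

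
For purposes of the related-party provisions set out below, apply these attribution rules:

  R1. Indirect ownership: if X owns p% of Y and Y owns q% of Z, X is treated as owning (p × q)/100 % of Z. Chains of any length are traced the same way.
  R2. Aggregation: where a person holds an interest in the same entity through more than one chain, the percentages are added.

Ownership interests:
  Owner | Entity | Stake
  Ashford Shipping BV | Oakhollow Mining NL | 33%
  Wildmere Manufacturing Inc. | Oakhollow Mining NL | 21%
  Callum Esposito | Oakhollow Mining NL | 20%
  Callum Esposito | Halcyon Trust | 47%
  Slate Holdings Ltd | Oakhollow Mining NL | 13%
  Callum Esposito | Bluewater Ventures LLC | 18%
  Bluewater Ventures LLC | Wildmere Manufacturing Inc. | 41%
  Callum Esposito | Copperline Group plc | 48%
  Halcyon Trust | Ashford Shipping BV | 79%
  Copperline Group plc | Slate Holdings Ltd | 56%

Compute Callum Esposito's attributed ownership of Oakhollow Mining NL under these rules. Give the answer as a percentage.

Chain via Bluewater Ventures LLC → Wildmere Manufacturing Inc. (R1): 18% × 41% × 21% = 1.5498% of Oakhollow Mining NL.
Chain via Copperline Group plc → Slate Holdings Ltd (R1): 48% × 56% × 13% = 3.4944% of Oakhollow Mining NL.
Chain via Halcyon Trust → Ashford Shipping BV (R1): 47% × 79% × 33% = 12.2529% of Oakhollow Mining NL.
Direct interest in Oakhollow Mining NL: 20%.
Aggregating (R2): 1.5498% + 3.4944% + 12.2529% + 20% = 37.2971%.

37.2971%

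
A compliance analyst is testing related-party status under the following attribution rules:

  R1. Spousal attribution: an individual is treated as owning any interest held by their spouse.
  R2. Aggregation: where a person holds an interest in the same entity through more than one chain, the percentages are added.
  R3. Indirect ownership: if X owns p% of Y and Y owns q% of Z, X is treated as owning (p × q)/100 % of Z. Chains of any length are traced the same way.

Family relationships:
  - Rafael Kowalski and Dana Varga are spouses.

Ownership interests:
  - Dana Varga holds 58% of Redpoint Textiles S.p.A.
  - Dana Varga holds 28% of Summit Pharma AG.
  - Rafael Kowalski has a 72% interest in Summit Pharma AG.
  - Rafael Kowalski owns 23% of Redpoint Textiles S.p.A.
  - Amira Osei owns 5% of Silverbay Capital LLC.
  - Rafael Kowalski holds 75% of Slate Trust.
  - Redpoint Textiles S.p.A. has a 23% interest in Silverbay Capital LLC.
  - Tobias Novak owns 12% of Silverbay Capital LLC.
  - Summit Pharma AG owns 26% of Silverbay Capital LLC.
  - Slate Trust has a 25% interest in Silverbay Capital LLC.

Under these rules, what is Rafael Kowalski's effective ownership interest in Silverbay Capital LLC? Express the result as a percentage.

63.38%

By spousal attribution (R1), Rafael Kowalski is treated as also owning Dana Varga's interest in Redpoint Textiles S.p.A, giving 23% + 58% = 81%.
By spousal attribution (R1), Rafael Kowalski is treated as also owning Dana Varga's interest in Summit Pharma AG, giving 72% + 28% = 100%.
Chain via Slate Trust (R3): 75% × 25% = 18.75% of Silverbay Capital LLC.
Chain via Redpoint Textiles S.p.A. (R3): 81% × 23% = 18.63% of Silverbay Capital LLC.
Chain via Summit Pharma AG (R3): 100% × 26% = 26% of Silverbay Capital LLC.
Aggregating (R2): 18.75% + 18.63% + 26% = 63.38%.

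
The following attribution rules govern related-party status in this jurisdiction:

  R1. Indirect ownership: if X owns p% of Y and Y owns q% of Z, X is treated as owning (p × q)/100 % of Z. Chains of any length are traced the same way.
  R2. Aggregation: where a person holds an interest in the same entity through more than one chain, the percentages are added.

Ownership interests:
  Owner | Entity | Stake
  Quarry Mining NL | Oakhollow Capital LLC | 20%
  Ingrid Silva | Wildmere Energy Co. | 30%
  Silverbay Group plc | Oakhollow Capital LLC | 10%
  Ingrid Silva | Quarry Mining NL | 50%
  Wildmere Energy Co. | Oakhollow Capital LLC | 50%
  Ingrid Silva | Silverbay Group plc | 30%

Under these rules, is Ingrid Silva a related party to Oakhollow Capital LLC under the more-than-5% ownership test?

Chain via Quarry Mining NL (R1): 50% × 20% = 10% of Oakhollow Capital LLC.
Chain via Wildmere Energy Co. (R1): 30% × 50% = 15% of Oakhollow Capital LLC.
Chain via Silverbay Group plc (R1): 30% × 10% = 3% of Oakhollow Capital LLC.
Aggregating (R2): 10% + 15% + 3% = 28%.
28% exceeds the 5% threshold, so Ingrid is a related party to Oakhollow Capital LLC.

Yes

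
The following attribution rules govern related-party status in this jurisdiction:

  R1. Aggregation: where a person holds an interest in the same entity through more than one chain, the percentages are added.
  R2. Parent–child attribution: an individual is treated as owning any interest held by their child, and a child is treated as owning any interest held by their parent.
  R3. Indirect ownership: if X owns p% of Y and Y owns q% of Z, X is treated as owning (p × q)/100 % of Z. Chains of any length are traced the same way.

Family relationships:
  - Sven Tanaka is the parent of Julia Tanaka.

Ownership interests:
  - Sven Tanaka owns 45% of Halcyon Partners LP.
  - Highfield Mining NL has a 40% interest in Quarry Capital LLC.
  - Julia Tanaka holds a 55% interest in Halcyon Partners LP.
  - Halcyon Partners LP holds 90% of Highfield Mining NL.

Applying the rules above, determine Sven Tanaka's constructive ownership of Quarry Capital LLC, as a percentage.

By parent–child attribution (R2), Sven Tanaka is treated as also owning Julia Tanaka's interest in Halcyon Partners LP, giving 45% + 55% = 100%.
Chain via Halcyon Partners LP → Highfield Mining NL (R3): 100% × 90% × 40% = 36% of Quarry Capital LLC.

36%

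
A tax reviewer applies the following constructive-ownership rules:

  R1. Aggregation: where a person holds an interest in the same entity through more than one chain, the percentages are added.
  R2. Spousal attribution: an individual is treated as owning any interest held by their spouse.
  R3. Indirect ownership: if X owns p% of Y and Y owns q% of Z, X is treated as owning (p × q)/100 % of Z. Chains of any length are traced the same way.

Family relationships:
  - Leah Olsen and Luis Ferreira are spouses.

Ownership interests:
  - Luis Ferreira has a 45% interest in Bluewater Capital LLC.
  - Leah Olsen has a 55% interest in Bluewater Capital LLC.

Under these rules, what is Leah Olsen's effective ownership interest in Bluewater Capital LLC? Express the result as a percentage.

100%

By spousal attribution (R2), Leah Olsen is treated as also owning Luis Ferreira's interest in Bluewater Capital LLC, giving 55% + 45% = 100%.
Direct interest in Bluewater Capital LLC: 100%.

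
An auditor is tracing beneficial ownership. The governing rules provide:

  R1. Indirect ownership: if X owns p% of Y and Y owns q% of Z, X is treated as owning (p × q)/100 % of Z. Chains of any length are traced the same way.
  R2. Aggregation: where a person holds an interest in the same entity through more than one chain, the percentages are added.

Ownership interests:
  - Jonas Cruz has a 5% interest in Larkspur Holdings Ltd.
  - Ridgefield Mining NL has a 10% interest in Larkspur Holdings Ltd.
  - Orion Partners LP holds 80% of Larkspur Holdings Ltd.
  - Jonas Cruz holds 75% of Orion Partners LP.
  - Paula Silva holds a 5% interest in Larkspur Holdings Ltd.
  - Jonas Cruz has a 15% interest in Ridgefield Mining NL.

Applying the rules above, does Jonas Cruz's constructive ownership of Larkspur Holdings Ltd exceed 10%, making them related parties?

Yes

Chain via Orion Partners LP (R1): 75% × 80% = 60% of Larkspur Holdings Ltd.
Chain via Ridgefield Mining NL (R1): 15% × 10% = 1.5% of Larkspur Holdings Ltd.
Direct interest in Larkspur Holdings Ltd: 5%.
Aggregating (R2): 60% + 1.5% + 5% = 66.5%.
66.5% exceeds the 10% threshold, so Jonas is a related party to Larkspur Holdings Ltd.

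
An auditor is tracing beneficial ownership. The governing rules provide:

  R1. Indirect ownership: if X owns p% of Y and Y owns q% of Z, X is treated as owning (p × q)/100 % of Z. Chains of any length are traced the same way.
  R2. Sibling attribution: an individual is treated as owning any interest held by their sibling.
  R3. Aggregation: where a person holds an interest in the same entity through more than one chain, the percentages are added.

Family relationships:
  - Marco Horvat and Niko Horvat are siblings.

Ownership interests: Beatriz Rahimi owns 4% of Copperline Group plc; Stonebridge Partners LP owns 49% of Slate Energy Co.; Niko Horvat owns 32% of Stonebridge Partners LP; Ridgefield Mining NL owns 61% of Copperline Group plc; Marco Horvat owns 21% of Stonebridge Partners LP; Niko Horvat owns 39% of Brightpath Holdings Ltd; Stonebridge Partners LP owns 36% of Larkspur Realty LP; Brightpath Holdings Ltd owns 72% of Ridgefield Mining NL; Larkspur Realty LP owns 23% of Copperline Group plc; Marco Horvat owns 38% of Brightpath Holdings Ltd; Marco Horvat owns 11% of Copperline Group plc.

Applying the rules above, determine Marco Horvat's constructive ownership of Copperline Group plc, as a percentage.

By sibling attribution (R2), Marco Horvat is treated as also owning Niko Horvat's interest in Stonebridge Partners LP, giving 21% + 32% = 53%.
By sibling attribution (R2), Marco Horvat is treated as also owning Niko Horvat's interest in Brightpath Holdings Ltd, giving 38% + 39% = 77%.
Chain via Stonebridge Partners LP → Larkspur Realty LP (R1): 53% × 36% × 23% = 4.3884% of Copperline Group plc.
Chain via Brightpath Holdings Ltd → Ridgefield Mining NL (R1): 77% × 72% × 61% = 33.8184% of Copperline Group plc.
Direct interest in Copperline Group plc: 11%.
Aggregating (R3): 4.3884% + 33.8184% + 11% = 49.2068%.

49.2068%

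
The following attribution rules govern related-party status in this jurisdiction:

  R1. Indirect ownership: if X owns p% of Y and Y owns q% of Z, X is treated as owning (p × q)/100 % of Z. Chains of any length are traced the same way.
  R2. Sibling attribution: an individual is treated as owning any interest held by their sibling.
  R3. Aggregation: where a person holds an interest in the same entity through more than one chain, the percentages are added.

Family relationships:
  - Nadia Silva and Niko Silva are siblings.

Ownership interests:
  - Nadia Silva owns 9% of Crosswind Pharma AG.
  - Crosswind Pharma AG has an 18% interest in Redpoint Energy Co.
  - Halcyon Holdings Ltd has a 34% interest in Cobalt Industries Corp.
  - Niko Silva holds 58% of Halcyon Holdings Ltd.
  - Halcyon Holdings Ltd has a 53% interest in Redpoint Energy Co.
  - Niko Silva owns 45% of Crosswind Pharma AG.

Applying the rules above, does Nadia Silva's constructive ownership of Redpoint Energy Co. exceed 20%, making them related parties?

By sibling attribution (R2), Nadia Silva is treated as also owning Niko Silva's interest in Crosswind Pharma AG, giving 9% + 45% = 54%.
By sibling attribution (R2), Nadia Silva is treated as owning Niko Silva's 58% interest in Halcyon Holdings Ltd.
Chain via Crosswind Pharma AG (R1): 54% × 18% = 9.72% of Redpoint Energy Co.
Chain via Halcyon Holdings Ltd (R1): 58% × 53% = 30.74% of Redpoint Energy Co.
Aggregating (R3): 9.72% + 30.74% = 40.46%.
40.46% exceeds the 20% threshold, so Nadia is a related party to Redpoint Energy Co.

Yes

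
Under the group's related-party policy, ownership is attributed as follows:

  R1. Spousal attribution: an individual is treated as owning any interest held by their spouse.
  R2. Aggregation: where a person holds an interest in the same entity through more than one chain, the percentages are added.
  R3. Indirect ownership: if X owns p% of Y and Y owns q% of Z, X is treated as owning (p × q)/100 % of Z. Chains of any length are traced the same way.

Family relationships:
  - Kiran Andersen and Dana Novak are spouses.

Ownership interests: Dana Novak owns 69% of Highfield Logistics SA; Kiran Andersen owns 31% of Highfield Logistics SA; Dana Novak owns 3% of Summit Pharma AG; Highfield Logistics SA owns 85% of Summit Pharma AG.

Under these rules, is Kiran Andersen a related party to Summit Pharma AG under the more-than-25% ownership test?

Yes

By spousal attribution (R1), Kiran Andersen is treated as also owning Dana Novak's interest in Highfield Logistics SA, giving 31% + 69% = 100%.
By spousal attribution (R1), Kiran Andersen is treated as owning Dana Novak's 3% interest in Summit Pharma AG.
Chain via Highfield Logistics SA (R3): 100% × 85% = 85% of Summit Pharma AG.
Direct interest in Summit Pharma AG: 3%.
Aggregating (R2): 85% + 3% = 88%.
88% exceeds the 25% threshold, so Kiran is a related party to Summit Pharma AG.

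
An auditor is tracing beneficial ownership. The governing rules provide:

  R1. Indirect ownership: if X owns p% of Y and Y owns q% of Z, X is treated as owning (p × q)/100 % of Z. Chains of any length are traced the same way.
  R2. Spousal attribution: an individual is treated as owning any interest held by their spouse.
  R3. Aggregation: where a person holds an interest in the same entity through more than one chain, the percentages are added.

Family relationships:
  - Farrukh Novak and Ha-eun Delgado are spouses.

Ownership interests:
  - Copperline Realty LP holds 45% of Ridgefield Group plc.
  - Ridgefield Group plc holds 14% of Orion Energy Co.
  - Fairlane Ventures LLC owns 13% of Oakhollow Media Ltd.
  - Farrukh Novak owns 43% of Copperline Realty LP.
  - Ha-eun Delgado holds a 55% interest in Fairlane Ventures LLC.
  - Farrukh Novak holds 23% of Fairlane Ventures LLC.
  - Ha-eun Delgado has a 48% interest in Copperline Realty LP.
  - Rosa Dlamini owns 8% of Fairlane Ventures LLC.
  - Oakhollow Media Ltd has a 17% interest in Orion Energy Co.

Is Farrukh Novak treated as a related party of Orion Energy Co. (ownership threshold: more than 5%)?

Yes

By spousal attribution (R2), Farrukh Novak is treated as also owning Ha-eun Delgado's interest in Copperline Realty LP, giving 43% + 48% = 91%.
By spousal attribution (R2), Farrukh Novak is treated as also owning Ha-eun Delgado's interest in Fairlane Ventures LLC, giving 23% + 55% = 78%.
Chain via Copperline Realty LP → Ridgefield Group plc (R1): 91% × 45% × 14% = 5.733% of Orion Energy Co.
Chain via Fairlane Ventures LLC → Oakhollow Media Ltd (R1): 78% × 13% × 17% = 1.7238% of Orion Energy Co.
Aggregating (R3): 5.733% + 1.7238% = 7.4568%.
7.4568% exceeds the 5% threshold, so Farrukh is a related party to Orion Energy Co.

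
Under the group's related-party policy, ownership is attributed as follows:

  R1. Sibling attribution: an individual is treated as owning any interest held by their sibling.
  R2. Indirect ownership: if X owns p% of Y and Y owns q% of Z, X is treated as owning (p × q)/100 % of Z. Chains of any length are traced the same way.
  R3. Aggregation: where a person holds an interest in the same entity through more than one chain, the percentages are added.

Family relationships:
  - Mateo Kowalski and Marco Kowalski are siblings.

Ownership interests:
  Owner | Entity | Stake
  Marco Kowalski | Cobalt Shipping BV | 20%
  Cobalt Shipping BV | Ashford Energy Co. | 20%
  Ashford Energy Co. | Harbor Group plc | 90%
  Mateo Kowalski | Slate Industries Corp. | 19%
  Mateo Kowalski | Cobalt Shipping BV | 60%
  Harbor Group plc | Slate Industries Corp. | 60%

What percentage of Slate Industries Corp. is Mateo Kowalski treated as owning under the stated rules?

By sibling attribution (R1), Mateo Kowalski is treated as also owning Marco Kowalski's interest in Cobalt Shipping BV, giving 60% + 20% = 80%.
Chain via Cobalt Shipping BV → Ashford Energy Co. → Harbor Group plc (R2): 80% × 20% × 90% × 60% = 8.64% of Slate Industries Corp.
Direct interest in Slate Industries Corp: 19%.
Aggregating (R3): 8.64% + 19% = 27.64%.

27.64%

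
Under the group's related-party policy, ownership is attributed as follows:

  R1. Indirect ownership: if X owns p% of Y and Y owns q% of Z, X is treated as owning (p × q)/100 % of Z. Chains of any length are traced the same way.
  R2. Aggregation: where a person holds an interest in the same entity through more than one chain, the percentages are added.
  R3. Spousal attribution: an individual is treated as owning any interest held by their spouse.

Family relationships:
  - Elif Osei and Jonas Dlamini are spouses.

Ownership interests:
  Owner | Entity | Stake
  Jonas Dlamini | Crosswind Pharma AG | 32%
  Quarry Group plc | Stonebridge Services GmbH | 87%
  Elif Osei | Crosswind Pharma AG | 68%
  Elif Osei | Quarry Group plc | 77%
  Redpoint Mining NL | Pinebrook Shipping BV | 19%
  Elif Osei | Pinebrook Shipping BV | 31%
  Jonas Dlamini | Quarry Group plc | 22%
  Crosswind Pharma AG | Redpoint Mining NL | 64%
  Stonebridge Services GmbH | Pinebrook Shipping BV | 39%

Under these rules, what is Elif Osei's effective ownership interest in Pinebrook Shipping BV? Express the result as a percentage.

By spousal attribution (R3), Elif Osei is treated as also owning Jonas Dlamini's interest in Quarry Group plc, giving 77% + 22% = 99%.
By spousal attribution (R3), Elif Osei is treated as also owning Jonas Dlamini's interest in Crosswind Pharma AG, giving 68% + 32% = 100%.
Chain via Quarry Group plc → Stonebridge Services GmbH (R1): 99% × 87% × 39% = 33.5907% of Pinebrook Shipping BV.
Chain via Crosswind Pharma AG → Redpoint Mining NL (R1): 100% × 64% × 19% = 12.16% of Pinebrook Shipping BV.
Direct interest in Pinebrook Shipping BV: 31%.
Aggregating (R2): 33.5907% + 12.16% + 31% = 76.7507%.

76.7507%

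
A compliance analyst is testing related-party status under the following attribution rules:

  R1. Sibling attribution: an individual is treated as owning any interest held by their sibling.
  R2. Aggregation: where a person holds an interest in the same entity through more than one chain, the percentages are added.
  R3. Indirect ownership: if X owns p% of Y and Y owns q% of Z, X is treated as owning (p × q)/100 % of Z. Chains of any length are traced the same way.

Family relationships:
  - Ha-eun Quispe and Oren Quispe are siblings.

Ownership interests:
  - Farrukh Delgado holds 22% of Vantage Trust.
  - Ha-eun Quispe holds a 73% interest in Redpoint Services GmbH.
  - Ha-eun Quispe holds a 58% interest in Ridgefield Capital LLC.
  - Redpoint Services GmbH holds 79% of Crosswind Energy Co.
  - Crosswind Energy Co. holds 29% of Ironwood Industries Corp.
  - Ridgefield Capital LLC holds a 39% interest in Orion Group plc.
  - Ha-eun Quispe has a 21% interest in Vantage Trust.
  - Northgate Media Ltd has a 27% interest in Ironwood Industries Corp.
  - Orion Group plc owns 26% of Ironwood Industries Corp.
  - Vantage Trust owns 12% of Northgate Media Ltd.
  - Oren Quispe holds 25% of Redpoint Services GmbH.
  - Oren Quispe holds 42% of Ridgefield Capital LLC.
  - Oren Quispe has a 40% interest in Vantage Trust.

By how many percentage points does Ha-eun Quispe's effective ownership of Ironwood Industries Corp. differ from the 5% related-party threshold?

29.5682

By sibling attribution (R1), Ha-eun Quispe is treated as also owning Oren Quispe's interest in Vantage Trust, giving 21% + 40% = 61%.
By sibling attribution (R1), Ha-eun Quispe is treated as also owning Oren Quispe's interest in Ridgefield Capital LLC, giving 58% + 42% = 100%.
By sibling attribution (R1), Ha-eun Quispe is treated as also owning Oren Quispe's interest in Redpoint Services GmbH, giving 73% + 25% = 98%.
Chain via Vantage Trust → Northgate Media Ltd (R3): 61% × 12% × 27% = 1.9764% of Ironwood Industries Corp.
Chain via Ridgefield Capital LLC → Orion Group plc (R3): 100% × 39% × 26% = 10.14% of Ironwood Industries Corp.
Chain via Redpoint Services GmbH → Crosswind Energy Co. (R3): 98% × 79% × 29% = 22.4518% of Ironwood Industries Corp.
Aggregating (R2): 1.9764% + 10.14% + 22.4518% = 34.5682%.
34.5682% exceeds the 5% threshold by 29.5682 percentage points.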